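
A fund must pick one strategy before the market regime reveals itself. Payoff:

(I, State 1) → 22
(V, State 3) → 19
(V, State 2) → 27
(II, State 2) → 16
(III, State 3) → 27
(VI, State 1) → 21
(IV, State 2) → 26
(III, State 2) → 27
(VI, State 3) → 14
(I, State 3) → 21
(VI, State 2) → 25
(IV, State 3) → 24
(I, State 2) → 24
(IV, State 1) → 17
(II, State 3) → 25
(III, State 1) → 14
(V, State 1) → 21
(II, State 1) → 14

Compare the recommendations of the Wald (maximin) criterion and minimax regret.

Row minima: I=21, II=14, III=14, IV=17, V=19, VI=14
Best worst-case = 21 → I.
Column bests: State 1=22, State 2=27, State 3=27.
I regrets: 0, 3, 6 → max 6
II regrets: 8, 11, 2 → max 11
III regrets: 8, 0, 0 → max 8
IV regrets: 5, 1, 3 → max 5
V regrets: 1, 0, 8 → max 8
VI regrets: 1, 2, 13 → max 13
Smallest max regret = 5 → IV.

maximin → I; minimax regret → IV (disagree)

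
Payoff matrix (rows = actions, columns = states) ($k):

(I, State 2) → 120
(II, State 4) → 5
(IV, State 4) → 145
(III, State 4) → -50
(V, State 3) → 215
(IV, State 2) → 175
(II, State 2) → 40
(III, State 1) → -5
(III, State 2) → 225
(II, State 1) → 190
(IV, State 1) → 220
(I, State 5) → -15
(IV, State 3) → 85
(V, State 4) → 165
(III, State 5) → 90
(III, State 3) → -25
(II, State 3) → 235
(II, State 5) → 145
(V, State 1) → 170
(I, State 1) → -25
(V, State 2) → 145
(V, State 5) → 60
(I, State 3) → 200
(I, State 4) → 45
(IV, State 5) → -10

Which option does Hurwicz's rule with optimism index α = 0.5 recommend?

I: 0.5·200 + 0.5·(-25) = 87.5
II: 0.5·235 + 0.5·5 = 120
III: 0.5·225 + 0.5·(-50) = 87.5
IV: 0.5·220 + 0.5·(-10) = 105
V: 0.5·215 + 0.5·60 = 137.5
Highest Hurwicz score = 137.5 → V.

V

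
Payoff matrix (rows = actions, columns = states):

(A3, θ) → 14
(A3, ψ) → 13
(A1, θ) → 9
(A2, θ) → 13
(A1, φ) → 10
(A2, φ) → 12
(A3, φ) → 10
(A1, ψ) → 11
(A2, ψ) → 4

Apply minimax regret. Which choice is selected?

A3

Column bests: θ=14, φ=12, ψ=13.
A1 regrets: 5, 2, 2 → max 5
A2 regrets: 1, 0, 9 → max 9
A3 regrets: 0, 2, 0 → max 2
Smallest max regret = 2 → A3.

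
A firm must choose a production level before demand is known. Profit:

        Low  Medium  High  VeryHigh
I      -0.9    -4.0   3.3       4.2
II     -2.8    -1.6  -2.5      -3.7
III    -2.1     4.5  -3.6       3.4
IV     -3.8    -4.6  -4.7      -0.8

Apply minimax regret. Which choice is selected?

III

Column bests: Low=-0.9, Medium=4.5, High=3.3, VeryHigh=4.2.
I regrets: 0.0, 8.5, 0.0, 0.0 → max 8.5
II regrets: 1.9, 6.1, 5.8, 7.9 → max 7.9
III regrets: 1.2, 0.0, 6.9, 0.8 → max 6.9
IV regrets: 2.9, 9.1, 8.0, 5.0 → max 9.1
Smallest max regret = 6.9 → III.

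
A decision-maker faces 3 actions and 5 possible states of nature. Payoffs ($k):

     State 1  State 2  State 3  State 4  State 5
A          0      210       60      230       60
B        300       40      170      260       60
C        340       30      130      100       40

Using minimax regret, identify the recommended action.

B

Column bests: State 1=340, State 2=210, State 3=170, State 4=260, State 5=60.
A regrets: 340, 0, 110, 30, 0 → max 340
B regrets: 40, 170, 0, 0, 0 → max 170
C regrets: 0, 180, 40, 160, 20 → max 180
Smallest max regret = 170 → B.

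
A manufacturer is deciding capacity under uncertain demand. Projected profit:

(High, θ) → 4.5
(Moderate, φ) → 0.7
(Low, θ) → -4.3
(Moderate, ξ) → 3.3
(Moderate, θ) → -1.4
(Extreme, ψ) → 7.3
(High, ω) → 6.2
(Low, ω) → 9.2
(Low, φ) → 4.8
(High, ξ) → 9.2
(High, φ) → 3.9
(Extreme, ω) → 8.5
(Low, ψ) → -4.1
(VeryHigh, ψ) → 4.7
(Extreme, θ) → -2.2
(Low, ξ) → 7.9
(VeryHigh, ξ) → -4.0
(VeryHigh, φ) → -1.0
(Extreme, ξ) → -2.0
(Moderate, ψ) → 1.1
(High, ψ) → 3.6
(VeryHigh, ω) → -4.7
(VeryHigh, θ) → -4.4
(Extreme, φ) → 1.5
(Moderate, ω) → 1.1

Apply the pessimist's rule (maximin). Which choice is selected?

Row minima: Low=-4.3, Moderate=-1.4, High=3.6, VeryHigh=-4.7, Extreme=-2.2
Best worst-case = 3.6 → High.

High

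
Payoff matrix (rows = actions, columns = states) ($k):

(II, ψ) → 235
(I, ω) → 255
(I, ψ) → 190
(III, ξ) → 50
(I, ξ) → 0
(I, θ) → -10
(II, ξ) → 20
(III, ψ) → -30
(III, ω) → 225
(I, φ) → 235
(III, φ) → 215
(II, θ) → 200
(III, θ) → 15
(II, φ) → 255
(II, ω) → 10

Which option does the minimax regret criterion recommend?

I

Column bests: θ=200, φ=255, ψ=235, ω=255, ξ=50.
I regrets: 210, 20, 45, 0, 50 → max 210
II regrets: 0, 0, 0, 245, 30 → max 245
III regrets: 185, 40, 265, 30, 0 → max 265
Smallest max regret = 210 → I.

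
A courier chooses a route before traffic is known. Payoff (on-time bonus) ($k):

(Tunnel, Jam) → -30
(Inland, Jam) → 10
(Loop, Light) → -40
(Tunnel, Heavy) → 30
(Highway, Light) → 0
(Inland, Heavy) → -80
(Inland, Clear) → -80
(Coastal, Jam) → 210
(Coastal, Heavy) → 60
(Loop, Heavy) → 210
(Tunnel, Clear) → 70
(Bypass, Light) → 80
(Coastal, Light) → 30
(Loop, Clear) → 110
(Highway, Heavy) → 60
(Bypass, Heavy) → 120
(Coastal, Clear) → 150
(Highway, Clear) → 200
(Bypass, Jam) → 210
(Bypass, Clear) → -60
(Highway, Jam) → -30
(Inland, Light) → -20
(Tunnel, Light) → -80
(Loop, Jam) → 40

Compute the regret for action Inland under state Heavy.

290

Best payoff under Heavy is 210.
Regret = 210 − (-80) = 290.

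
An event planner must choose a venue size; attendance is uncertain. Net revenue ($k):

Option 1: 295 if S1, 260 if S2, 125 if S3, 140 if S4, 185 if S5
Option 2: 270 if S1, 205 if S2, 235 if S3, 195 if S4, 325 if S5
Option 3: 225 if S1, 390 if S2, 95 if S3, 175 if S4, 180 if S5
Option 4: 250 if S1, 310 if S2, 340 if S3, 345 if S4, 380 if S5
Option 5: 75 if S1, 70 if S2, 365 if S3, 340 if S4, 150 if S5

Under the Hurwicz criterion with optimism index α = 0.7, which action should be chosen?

Option 4

Option 1: 0.7·295 + 0.3·125 = 244
Option 2: 0.7·325 + 0.3·195 = 286
Option 3: 0.7·390 + 0.3·95 = 301.5
Option 4: 0.7·380 + 0.3·250 = 341
Option 5: 0.7·365 + 0.3·70 = 276.5
Highest Hurwicz score = 341 → Option 4.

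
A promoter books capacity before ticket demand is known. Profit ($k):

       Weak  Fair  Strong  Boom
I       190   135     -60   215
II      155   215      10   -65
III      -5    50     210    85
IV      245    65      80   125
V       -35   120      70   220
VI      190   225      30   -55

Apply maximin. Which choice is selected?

Row minima: I=-60, II=-65, III=-5, IV=65, V=-35, VI=-55
Best worst-case = 65 → IV.

IV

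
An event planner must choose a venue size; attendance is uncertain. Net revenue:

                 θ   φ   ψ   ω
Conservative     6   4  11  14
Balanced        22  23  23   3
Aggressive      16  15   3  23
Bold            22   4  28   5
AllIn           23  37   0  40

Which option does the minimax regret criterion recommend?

Aggressive

Column bests: θ=23, φ=37, ψ=28, ω=40.
Conservative regrets: 17, 33, 17, 26 → max 33
Balanced regrets: 1, 14, 5, 37 → max 37
Aggressive regrets: 7, 22, 25, 17 → max 25
Bold regrets: 1, 33, 0, 35 → max 35
AllIn regrets: 0, 0, 28, 0 → max 28
Smallest max regret = 25 → Aggressive.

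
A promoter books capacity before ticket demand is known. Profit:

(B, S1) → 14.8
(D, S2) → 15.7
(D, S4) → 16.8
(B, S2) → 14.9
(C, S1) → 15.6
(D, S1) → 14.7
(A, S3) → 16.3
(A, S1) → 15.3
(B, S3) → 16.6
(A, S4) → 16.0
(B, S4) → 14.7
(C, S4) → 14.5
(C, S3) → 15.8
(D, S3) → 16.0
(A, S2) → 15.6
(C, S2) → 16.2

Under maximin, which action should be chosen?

Row minima: A=15.3, B=14.7, C=14.5, D=14.7
Best worst-case = 15.3 → A.

A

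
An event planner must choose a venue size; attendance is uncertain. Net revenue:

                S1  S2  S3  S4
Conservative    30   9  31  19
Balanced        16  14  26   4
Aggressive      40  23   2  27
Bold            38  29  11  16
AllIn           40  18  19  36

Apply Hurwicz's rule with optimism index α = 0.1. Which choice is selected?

Conservative: 0.1·31 + 0.9·9 = 11.2
Balanced: 0.1·26 + 0.9·4 = 6.2
Aggressive: 0.1·40 + 0.9·2 = 5.8
Bold: 0.1·38 + 0.9·11 = 13.7
AllIn: 0.1·40 + 0.9·18 = 20.2
Highest Hurwicz score = 20.2 → AllIn.

AllIn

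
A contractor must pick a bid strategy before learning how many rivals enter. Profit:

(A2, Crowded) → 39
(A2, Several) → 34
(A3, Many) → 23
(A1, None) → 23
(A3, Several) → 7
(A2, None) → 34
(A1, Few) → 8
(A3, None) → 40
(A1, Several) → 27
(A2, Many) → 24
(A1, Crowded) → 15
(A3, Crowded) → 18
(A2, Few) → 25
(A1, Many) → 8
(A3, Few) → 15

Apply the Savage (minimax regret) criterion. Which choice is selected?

Column bests: None=40, Few=25, Several=34, Many=24, Crowded=39.
A1 regrets: 17, 17, 7, 16, 24 → max 24
A2 regrets: 6, 0, 0, 0, 0 → max 6
A3 regrets: 0, 10, 27, 1, 21 → max 27
Smallest max regret = 6 → A2.

A2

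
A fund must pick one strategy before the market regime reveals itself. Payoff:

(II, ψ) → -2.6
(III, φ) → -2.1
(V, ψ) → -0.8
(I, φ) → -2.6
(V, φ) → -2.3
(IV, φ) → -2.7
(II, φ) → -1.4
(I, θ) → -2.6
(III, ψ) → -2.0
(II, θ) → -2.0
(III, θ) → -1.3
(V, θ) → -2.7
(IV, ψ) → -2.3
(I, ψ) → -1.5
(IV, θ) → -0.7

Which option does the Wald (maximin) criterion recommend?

III

Row minima: I=-2.6, II=-2.6, III=-2.1, IV=-2.7, V=-2.7
Best worst-case = -2.1 → III.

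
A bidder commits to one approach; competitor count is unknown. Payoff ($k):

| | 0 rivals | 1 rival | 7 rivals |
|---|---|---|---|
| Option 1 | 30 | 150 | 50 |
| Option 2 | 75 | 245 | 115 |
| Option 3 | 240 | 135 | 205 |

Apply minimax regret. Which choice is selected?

Column bests: 0 rivals=240, 1 rival=245, 7 rivals=205.
Option 1 regrets: 210, 95, 155 → max 210
Option 2 regrets: 165, 0, 90 → max 165
Option 3 regrets: 0, 110, 0 → max 110
Smallest max regret = 110 → Option 3.

Option 3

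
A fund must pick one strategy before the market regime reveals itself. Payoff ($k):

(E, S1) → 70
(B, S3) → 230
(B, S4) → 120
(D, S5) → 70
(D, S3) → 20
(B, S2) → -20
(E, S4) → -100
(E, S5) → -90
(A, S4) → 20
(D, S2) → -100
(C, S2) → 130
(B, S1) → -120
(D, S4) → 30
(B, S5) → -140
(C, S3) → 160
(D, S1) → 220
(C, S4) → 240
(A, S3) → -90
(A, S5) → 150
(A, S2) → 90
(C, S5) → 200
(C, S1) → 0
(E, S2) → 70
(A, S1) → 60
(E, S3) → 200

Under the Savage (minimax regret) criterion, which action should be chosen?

C

Column bests: S1=220, S2=130, S3=230, S4=240, S5=200.
A regrets: 160, 40, 320, 220, 50 → max 320
B regrets: 340, 150, 0, 120, 340 → max 340
C regrets: 220, 0, 70, 0, 0 → max 220
D regrets: 0, 230, 210, 210, 130 → max 230
E regrets: 150, 60, 30, 340, 290 → max 340
Smallest max regret = 220 → C.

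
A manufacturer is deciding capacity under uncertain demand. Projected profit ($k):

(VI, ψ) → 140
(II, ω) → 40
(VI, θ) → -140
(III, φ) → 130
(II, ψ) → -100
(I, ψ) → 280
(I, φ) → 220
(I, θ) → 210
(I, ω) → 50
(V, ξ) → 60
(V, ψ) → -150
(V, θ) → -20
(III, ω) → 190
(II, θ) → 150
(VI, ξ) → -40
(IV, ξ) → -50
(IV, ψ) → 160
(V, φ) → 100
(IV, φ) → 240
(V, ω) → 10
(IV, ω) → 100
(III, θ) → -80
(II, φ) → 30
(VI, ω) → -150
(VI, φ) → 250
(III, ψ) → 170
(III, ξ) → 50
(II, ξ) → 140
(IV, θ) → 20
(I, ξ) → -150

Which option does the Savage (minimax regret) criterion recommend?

Column bests: θ=210, φ=250, ψ=280, ω=190, ξ=140.
I regrets: 0, 30, 0, 140, 290 → max 290
II regrets: 60, 220, 380, 150, 0 → max 380
III regrets: 290, 120, 110, 0, 90 → max 290
IV regrets: 190, 10, 120, 90, 190 → max 190
V regrets: 230, 150, 430, 180, 80 → max 430
VI regrets: 350, 0, 140, 340, 180 → max 350
Smallest max regret = 190 → IV.

IV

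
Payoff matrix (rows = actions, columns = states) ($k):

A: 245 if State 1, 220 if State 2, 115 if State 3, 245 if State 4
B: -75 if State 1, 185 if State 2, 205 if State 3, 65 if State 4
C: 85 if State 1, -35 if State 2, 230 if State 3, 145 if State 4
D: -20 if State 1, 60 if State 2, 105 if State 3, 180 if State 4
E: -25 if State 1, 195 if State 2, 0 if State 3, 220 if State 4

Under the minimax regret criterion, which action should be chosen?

Column bests: State 1=245, State 2=220, State 3=230, State 4=245.
A regrets: 0, 0, 115, 0 → max 115
B regrets: 320, 35, 25, 180 → max 320
C regrets: 160, 255, 0, 100 → max 255
D regrets: 265, 160, 125, 65 → max 265
E regrets: 270, 25, 230, 25 → max 270
Smallest max regret = 115 → A.

A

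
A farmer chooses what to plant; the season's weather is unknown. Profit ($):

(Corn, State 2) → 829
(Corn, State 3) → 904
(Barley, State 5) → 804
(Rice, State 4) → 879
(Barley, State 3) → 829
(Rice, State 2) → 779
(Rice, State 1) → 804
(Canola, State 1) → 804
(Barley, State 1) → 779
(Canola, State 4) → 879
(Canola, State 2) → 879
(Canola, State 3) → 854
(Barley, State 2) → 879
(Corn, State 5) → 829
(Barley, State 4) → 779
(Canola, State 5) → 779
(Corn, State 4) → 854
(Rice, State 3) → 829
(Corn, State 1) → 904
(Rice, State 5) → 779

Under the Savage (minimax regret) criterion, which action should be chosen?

Corn

Column bests: State 1=904, State 2=879, State 3=904, State 4=879, State 5=829.
Corn regrets: 0, 50, 0, 25, 0 → max 50
Rice regrets: 100, 100, 75, 0, 50 → max 100
Barley regrets: 125, 0, 75, 100, 25 → max 125
Canola regrets: 100, 0, 50, 0, 50 → max 100
Smallest max regret = 50 → Corn.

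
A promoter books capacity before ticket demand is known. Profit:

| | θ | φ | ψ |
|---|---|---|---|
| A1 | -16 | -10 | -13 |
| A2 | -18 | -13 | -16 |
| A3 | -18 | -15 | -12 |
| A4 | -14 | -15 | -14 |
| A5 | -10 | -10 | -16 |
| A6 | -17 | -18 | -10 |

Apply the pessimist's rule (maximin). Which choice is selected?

Row minima: A1=-16, A2=-18, A3=-18, A4=-15, A5=-16, A6=-18
Best worst-case = -15 → A4.

A4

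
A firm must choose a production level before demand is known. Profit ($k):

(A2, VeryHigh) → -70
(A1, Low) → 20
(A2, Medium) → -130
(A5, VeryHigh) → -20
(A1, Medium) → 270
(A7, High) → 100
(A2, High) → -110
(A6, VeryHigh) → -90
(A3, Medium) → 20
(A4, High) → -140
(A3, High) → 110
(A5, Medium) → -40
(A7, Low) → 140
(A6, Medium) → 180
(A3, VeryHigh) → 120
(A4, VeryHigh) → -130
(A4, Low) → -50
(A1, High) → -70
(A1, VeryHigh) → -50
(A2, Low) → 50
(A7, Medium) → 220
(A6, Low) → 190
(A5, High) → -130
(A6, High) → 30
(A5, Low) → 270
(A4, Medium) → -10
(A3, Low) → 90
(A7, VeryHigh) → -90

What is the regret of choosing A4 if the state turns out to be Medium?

Best payoff under Medium is 270.
Regret = 270 − (-10) = 280.

280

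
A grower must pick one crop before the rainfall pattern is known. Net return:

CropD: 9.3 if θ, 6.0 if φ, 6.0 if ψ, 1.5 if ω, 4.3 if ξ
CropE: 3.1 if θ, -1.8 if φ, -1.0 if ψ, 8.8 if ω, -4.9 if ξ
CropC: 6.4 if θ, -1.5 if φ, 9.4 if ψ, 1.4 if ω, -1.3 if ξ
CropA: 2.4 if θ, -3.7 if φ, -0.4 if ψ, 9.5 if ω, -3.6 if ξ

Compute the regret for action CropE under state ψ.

Best payoff under ψ is 9.4.
Regret = 9.4 − (-1.0) = 10.4.

10.4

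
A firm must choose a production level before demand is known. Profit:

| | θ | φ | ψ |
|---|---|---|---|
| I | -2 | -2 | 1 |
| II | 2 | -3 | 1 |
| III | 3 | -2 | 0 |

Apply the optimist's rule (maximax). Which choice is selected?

III

Row maxima: I=1, II=2, III=3
Best best-case = 3 → III.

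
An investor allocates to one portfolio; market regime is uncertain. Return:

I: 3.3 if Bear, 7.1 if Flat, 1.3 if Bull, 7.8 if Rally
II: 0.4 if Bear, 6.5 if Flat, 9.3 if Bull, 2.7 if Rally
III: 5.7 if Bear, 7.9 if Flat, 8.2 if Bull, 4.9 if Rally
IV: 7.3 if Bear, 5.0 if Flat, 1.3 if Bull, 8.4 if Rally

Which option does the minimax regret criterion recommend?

III

Column bests: Bear=7.3, Flat=7.9, Bull=9.3, Rally=8.4.
I regrets: 4.0, 0.8, 8.0, 0.6 → max 8.0
II regrets: 6.9, 1.4, 0.0, 5.7 → max 6.9
III regrets: 1.6, 0.0, 1.1, 3.5 → max 3.5
IV regrets: 0.0, 2.9, 8.0, 0.0 → max 8.0
Smallest max regret = 3.5 → III.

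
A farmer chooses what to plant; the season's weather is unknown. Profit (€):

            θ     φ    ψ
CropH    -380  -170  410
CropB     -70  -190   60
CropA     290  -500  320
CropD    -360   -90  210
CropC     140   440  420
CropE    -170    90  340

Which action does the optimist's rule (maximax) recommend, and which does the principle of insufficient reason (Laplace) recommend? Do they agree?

maximax → CropC; laplace → CropC (agree)

Row maxima: CropH=410, CropB=60, CropA=320, CropD=210, CropC=440, CropE=340
Best best-case = 440 → CropC.
Row averages: CropH=-140/3, CropB=-200/3, CropA=110/3, CropD=-80, CropC=1000/3, CropE=260/3
Highest average = 1000/3 → CropC.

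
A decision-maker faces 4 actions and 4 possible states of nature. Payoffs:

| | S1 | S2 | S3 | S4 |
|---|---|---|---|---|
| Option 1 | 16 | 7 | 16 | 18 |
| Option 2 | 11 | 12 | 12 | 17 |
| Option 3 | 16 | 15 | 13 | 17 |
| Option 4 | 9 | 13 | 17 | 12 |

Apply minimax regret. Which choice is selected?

Column bests: S1=16, S2=15, S3=17, S4=18.
Option 1 regrets: 0, 8, 1, 0 → max 8
Option 2 regrets: 5, 3, 5, 1 → max 5
Option 3 regrets: 0, 0, 4, 1 → max 4
Option 4 regrets: 7, 2, 0, 6 → max 7
Smallest max regret = 4 → Option 3.

Option 3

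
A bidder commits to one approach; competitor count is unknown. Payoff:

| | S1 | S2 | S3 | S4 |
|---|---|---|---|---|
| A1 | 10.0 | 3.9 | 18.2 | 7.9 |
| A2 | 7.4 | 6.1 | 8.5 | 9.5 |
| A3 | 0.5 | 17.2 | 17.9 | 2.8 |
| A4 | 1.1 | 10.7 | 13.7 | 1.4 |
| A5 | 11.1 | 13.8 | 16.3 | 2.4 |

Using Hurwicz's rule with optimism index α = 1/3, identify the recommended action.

A1

A1: 1/3·18.2 + 2/3·3.9 = 26/3
A2: 1/3·9.5 + 2/3·6.1 = 217/30
A3: 1/3·17.9 + 2/3·0.5 = 6.3
A4: 1/3·13.7 + 2/3·1.1 = 5.3
A5: 1/3·16.3 + 2/3·2.4 = 211/30
Highest Hurwicz score = 26/3 → A1.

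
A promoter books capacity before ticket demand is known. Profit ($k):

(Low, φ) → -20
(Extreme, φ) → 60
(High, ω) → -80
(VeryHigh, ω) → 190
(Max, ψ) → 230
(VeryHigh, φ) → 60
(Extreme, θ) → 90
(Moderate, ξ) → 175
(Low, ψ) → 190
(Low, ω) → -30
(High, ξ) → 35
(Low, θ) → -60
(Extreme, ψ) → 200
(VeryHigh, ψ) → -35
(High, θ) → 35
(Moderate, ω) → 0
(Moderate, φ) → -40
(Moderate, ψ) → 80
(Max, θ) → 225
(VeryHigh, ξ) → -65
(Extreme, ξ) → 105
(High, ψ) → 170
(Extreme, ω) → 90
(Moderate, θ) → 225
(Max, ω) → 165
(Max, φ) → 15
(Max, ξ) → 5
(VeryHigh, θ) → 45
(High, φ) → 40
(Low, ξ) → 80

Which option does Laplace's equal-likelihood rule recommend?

Row averages: Low=32, Moderate=88, High=40, VeryHigh=39, Extreme=109, Max=128
Highest average = 128 → Max.

Max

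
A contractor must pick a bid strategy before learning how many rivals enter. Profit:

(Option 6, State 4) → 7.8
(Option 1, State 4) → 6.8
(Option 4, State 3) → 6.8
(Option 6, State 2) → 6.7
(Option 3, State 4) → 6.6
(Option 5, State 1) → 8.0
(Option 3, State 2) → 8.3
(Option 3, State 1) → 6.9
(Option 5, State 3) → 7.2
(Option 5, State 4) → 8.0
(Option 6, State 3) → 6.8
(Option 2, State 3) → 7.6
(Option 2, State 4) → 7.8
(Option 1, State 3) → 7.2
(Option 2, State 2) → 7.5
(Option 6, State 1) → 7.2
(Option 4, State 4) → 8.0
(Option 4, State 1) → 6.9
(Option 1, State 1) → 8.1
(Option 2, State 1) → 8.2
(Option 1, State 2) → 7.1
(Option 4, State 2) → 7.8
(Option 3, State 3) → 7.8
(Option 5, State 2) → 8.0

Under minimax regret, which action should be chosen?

Option 5

Column bests: State 1=8.2, State 2=8.3, State 3=7.8, State 4=8.0.
Option 1 regrets: 0.1, 1.2, 0.6, 1.2 → max 1.2
Option 2 regrets: 0.0, 0.8, 0.2, 0.2 → max 0.8
Option 3 regrets: 1.3, 0.0, 0.0, 1.4 → max 1.4
Option 4 regrets: 1.3, 0.5, 1.0, 0.0 → max 1.3
Option 5 regrets: 0.2, 0.3, 0.6, 0.0 → max 0.6
Option 6 regrets: 1.0, 1.6, 1.0, 0.2 → max 1.6
Smallest max regret = 0.6 → Option 5.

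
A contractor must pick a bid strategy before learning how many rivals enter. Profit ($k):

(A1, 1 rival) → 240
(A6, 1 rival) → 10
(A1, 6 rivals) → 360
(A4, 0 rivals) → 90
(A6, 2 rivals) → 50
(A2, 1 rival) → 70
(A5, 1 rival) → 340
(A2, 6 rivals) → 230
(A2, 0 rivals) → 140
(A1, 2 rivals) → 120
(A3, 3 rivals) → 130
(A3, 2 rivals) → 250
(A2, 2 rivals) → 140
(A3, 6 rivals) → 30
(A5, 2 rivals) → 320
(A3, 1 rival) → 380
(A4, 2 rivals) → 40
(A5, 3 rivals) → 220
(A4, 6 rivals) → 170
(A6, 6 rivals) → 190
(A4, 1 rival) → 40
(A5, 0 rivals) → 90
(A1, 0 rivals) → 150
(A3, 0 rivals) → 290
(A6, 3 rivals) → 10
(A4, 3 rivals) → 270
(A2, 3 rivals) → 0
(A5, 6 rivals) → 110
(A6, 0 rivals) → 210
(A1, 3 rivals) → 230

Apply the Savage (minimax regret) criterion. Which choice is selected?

Column bests: 0 rivals=290, 1 rival=380, 2 rivals=320, 3 rivals=270, 6 rivals=360.
A1 regrets: 140, 140, 200, 40, 0 → max 200
A2 regrets: 150, 310, 180, 270, 130 → max 310
A3 regrets: 0, 0, 70, 140, 330 → max 330
A4 regrets: 200, 340, 280, 0, 190 → max 340
A5 regrets: 200, 40, 0, 50, 250 → max 250
A6 regrets: 80, 370, 270, 260, 170 → max 370
Smallest max regret = 200 → A1.

A1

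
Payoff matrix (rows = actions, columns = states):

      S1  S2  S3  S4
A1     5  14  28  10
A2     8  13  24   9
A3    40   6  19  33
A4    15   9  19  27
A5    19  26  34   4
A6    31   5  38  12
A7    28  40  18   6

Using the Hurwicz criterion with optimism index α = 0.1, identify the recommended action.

A4

A1: 0.1·28 + 0.9·5 = 7.3
A2: 0.1·24 + 0.9·8 = 9.6
A3: 0.1·40 + 0.9·6 = 9.4
A4: 0.1·27 + 0.9·9 = 10.8
A5: 0.1·34 + 0.9·4 = 7
A6: 0.1·38 + 0.9·5 = 8.3
A7: 0.1·40 + 0.9·6 = 9.4
Highest Hurwicz score = 10.8 → A4.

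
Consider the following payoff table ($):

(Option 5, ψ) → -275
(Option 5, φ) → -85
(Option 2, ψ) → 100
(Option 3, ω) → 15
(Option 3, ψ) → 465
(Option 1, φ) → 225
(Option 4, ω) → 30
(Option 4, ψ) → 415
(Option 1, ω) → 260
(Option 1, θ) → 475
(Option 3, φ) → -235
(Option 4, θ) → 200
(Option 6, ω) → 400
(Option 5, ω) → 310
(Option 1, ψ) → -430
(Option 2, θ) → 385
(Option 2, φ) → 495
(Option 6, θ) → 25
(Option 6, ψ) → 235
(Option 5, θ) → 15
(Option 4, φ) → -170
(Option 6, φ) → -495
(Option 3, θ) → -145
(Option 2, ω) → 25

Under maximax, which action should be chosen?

Option 2

Row maxima: Option 1=475, Option 2=495, Option 3=465, Option 4=415, Option 5=310, Option 6=400
Best best-case = 495 → Option 2.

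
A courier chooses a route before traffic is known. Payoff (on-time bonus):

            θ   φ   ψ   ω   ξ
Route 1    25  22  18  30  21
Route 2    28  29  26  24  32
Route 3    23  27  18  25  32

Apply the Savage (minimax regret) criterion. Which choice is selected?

Route 2

Column bests: θ=28, φ=29, ψ=26, ω=30, ξ=32.
Route 1 regrets: 3, 7, 8, 0, 11 → max 11
Route 2 regrets: 0, 0, 0, 6, 0 → max 6
Route 3 regrets: 5, 2, 8, 5, 0 → max 8
Smallest max regret = 6 → Route 2.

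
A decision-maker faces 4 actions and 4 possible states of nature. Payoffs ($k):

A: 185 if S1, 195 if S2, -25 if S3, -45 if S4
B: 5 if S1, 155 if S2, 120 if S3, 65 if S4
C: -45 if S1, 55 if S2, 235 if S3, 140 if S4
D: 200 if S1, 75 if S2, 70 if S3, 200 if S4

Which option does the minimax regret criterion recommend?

D

Column bests: S1=200, S2=195, S3=235, S4=200.
A regrets: 15, 0, 260, 245 → max 260
B regrets: 195, 40, 115, 135 → max 195
C regrets: 245, 140, 0, 60 → max 245
D regrets: 0, 120, 165, 0 → max 165
Smallest max regret = 165 → D.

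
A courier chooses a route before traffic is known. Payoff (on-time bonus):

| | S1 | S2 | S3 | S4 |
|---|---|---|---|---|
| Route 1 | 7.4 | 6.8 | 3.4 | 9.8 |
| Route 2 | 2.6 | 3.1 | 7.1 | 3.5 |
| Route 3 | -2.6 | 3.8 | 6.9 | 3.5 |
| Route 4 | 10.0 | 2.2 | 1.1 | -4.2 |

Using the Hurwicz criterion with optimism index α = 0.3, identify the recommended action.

Route 1: 0.3·9.8 + 0.7·3.4 = 5.32
Route 2: 0.3·7.1 + 0.7·2.6 = 3.95
Route 3: 0.3·6.9 + 0.7·(-2.6) = 0.25
Route 4: 0.3·10.0 + 0.7·(-4.2) = 0.06
Highest Hurwicz score = 5.32 → Route 1.

Route 1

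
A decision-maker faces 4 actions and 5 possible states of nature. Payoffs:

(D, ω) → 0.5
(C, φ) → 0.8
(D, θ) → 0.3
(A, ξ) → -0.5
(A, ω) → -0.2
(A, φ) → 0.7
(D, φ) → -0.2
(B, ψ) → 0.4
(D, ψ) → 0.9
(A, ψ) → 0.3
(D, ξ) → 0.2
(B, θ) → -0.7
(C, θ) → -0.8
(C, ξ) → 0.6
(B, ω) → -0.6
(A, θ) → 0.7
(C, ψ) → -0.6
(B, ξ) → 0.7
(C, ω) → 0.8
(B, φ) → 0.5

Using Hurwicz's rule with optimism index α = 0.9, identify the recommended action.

A: 0.9·0.7 + 0.1·(-0.5) = 0.58
B: 0.9·0.7 + 0.1·(-0.7) = 0.56
C: 0.9·0.8 + 0.1·(-0.8) = 0.64
D: 0.9·0.9 + 0.1·(-0.2) = 0.79
Highest Hurwicz score = 0.79 → D.

D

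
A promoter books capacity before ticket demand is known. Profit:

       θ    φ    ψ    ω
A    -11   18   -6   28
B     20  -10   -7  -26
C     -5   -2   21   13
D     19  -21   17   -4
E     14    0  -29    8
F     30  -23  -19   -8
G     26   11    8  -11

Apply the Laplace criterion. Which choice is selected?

G

Row averages: A=7.25, B=-5.75, C=6.75, D=2.75, E=-1.75, F=-5, G=8.5
Highest average = 8.5 → G.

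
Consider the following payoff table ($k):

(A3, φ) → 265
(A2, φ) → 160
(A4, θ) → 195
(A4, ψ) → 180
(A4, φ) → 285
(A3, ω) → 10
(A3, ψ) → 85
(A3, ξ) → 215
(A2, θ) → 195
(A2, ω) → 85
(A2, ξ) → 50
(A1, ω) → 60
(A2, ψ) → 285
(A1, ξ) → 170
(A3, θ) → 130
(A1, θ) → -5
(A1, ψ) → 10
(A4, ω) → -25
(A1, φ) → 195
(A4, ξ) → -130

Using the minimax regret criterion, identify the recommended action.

A2

Column bests: θ=195, φ=285, ψ=285, ω=85, ξ=215.
A1 regrets: 200, 90, 275, 25, 45 → max 275
A2 regrets: 0, 125, 0, 0, 165 → max 165
A3 regrets: 65, 20, 200, 75, 0 → max 200
A4 regrets: 0, 0, 105, 110, 345 → max 345
Smallest max regret = 165 → A2.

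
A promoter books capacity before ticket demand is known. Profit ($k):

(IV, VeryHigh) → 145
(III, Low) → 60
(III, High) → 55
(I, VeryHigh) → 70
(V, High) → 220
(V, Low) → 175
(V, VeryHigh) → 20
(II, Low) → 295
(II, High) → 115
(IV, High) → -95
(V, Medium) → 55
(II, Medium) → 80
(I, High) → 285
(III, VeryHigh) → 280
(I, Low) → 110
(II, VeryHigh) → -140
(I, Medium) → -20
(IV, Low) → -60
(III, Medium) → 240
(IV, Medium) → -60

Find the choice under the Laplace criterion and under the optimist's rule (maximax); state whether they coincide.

laplace → III; maximax → II (disagree)

Row averages: I=111.25, II=87.5, III=158.75, IV=-17.5, V=117.5
Highest average = 158.75 → III.
Row maxima: I=285, II=295, III=280, IV=145, V=220
Best best-case = 295 → II.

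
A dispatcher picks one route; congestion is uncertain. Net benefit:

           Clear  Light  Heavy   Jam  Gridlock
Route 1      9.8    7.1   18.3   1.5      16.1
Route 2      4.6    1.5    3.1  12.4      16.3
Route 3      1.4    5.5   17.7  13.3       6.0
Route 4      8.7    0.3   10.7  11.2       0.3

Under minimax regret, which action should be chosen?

Route 3

Column bests: Clear=9.8, Light=7.1, Heavy=18.3, Jam=13.3, Gridlock=16.3.
Route 1 regrets: 0.0, 0.0, 0.0, 11.8, 0.2 → max 11.8
Route 2 regrets: 5.2, 5.6, 15.2, 0.9, 0.0 → max 15.2
Route 3 regrets: 8.4, 1.6, 0.6, 0.0, 10.3 → max 10.3
Route 4 regrets: 1.1, 6.8, 7.6, 2.1, 16.0 → max 16.0
Smallest max regret = 10.3 → Route 3.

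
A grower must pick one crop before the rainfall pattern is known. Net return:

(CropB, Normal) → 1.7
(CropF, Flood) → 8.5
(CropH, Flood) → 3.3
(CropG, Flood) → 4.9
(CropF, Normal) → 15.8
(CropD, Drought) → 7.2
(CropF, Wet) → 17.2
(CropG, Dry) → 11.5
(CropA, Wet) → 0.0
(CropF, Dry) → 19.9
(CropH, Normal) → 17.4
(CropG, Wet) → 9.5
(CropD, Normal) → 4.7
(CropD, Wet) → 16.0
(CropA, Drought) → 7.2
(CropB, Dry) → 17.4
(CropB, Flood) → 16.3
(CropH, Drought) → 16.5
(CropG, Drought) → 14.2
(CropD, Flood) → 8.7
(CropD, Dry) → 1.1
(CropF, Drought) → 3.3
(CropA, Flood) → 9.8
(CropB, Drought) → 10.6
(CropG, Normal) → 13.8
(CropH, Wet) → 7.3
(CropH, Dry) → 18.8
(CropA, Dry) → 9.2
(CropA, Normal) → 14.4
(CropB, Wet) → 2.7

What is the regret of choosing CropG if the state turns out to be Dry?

8.4

Best payoff under Dry is 19.9.
Regret = 19.9 − 11.5 = 8.4.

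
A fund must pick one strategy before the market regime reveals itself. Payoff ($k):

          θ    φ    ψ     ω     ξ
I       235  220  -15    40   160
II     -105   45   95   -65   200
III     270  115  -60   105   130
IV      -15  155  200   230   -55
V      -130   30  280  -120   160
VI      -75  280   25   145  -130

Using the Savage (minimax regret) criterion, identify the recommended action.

IV

Column bests: θ=270, φ=280, ψ=280, ω=230, ξ=200.
I regrets: 35, 60, 295, 190, 40 → max 295
II regrets: 375, 235, 185, 295, 0 → max 375
III regrets: 0, 165, 340, 125, 70 → max 340
IV regrets: 285, 125, 80, 0, 255 → max 285
V regrets: 400, 250, 0, 350, 40 → max 400
VI regrets: 345, 0, 255, 85, 330 → max 345
Smallest max regret = 285 → IV.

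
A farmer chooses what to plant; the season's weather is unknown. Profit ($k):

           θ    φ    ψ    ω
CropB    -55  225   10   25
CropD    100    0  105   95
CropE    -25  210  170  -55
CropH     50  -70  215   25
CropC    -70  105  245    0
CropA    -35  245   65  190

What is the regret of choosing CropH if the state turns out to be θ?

50

Best payoff under θ is 100.
Regret = 100 − 50 = 50.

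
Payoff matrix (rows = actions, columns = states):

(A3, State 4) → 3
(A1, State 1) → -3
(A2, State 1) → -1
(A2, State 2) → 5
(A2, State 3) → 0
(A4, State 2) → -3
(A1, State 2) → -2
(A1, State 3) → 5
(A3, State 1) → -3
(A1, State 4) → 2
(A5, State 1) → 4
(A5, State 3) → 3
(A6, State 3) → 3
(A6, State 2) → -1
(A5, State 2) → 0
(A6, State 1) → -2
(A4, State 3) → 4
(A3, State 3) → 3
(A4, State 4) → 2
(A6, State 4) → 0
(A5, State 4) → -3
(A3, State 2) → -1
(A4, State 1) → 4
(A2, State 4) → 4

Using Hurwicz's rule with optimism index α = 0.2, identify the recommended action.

A1: 0.2·5 + 0.8·(-3) = -1.4
A2: 0.2·5 + 0.8·(-1) = 0.2
A3: 0.2·3 + 0.8·(-3) = -1.8
A4: 0.2·4 + 0.8·(-3) = -1.6
A5: 0.2·4 + 0.8·(-3) = -1.6
A6: 0.2·3 + 0.8·(-2) = -1
Highest Hurwicz score = 0.2 → A2.

A2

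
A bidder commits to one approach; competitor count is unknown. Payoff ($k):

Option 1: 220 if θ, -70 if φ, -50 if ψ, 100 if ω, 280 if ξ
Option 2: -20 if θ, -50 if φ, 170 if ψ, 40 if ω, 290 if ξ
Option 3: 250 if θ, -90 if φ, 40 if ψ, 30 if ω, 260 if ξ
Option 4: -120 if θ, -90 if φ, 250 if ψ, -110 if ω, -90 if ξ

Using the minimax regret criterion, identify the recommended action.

Column bests: θ=250, φ=-50, ψ=250, ω=100, ξ=290.
Option 1 regrets: 30, 20, 300, 0, 10 → max 300
Option 2 regrets: 270, 0, 80, 60, 0 → max 270
Option 3 regrets: 0, 40, 210, 70, 30 → max 210
Option 4 regrets: 370, 40, 0, 210, 380 → max 380
Smallest max regret = 210 → Option 3.

Option 3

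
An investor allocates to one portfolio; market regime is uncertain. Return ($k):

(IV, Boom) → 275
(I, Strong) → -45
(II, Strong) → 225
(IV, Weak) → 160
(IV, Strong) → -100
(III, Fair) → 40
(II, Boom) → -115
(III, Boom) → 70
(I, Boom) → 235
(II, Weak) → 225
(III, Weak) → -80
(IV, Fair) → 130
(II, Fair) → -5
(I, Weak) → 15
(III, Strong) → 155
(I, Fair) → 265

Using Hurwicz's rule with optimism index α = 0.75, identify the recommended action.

I

I: 0.75·265 + 0.25·(-45) = 187.5
II: 0.75·225 + 0.25·(-115) = 140
III: 0.75·155 + 0.25·(-80) = 96.25
IV: 0.75·275 + 0.25·(-100) = 181.25
Highest Hurwicz score = 187.5 → I.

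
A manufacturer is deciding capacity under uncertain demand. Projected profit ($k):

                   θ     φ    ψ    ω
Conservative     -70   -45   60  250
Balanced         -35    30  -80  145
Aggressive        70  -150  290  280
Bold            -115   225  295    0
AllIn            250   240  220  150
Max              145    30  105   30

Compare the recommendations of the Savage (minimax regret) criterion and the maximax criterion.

minimax regret → AllIn; maximax → Bold (disagree)

Column bests: θ=250, φ=240, ψ=295, ω=280.
Conservative regrets: 320, 285, 235, 30 → max 320
Balanced regrets: 285, 210, 375, 135 → max 375
Aggressive regrets: 180, 390, 5, 0 → max 390
Bold regrets: 365, 15, 0, 280 → max 365
AllIn regrets: 0, 0, 75, 130 → max 130
Max regrets: 105, 210, 190, 250 → max 250
Smallest max regret = 130 → AllIn.
Row maxima: Conservative=250, Balanced=145, Aggressive=290, Bold=295, AllIn=250, Max=145
Best best-case = 295 → Bold.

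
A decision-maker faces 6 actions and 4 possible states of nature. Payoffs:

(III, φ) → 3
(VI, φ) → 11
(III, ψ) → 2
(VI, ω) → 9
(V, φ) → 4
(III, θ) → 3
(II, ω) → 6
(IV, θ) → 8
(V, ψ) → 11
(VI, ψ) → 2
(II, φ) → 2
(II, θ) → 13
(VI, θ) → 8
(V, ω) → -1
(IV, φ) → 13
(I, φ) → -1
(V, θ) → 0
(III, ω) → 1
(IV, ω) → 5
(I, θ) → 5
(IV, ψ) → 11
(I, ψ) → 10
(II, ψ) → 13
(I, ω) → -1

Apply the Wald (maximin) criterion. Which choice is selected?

Row minima: I=-1, II=2, III=1, IV=5, V=-1, VI=2
Best worst-case = 5 → IV.

IV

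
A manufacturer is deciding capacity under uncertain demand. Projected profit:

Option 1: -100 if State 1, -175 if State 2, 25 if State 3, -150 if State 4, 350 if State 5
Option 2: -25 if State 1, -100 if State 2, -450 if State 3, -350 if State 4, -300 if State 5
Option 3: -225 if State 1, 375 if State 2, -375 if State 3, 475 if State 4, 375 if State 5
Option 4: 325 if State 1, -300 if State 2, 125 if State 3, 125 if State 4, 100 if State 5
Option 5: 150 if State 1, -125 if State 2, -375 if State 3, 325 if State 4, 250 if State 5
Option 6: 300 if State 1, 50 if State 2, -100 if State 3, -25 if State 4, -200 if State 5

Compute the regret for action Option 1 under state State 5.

Best payoff under State 5 is 375.
Regret = 375 − 350 = 25.

25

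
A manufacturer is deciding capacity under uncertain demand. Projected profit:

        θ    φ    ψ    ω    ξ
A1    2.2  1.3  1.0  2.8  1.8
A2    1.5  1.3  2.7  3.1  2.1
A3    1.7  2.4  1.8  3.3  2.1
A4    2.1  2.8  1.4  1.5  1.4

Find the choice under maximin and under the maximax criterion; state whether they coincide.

Row minima: A1=1.0, A2=1.3, A3=1.7, A4=1.4
Best worst-case = 1.7 → A3.
Row maxima: A1=2.8, A2=3.1, A3=3.3, A4=2.8
Best best-case = 3.3 → A3.

maximin → A3; maximax → A3 (agree)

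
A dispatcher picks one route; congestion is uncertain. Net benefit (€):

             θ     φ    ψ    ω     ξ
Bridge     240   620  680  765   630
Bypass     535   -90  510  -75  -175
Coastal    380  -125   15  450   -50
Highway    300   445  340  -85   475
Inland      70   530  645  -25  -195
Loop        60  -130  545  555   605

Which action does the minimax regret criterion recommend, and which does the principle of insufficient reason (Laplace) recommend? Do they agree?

minimax regret → Bridge; laplace → Bridge (agree)

Column bests: θ=535, φ=620, ψ=680, ω=765, ξ=630.
Bridge regrets: 295, 0, 0, 0, 0 → max 295
Bypass regrets: 0, 710, 170, 840, 805 → max 840
Coastal regrets: 155, 745, 665, 315, 680 → max 745
Highway regrets: 235, 175, 340, 850, 155 → max 850
Inland regrets: 465, 90, 35, 790, 825 → max 825
Loop regrets: 475, 750, 135, 210, 25 → max 750
Smallest max regret = 295 → Bridge.
Row averages: Bridge=587, Bypass=141, Coastal=134, Highway=295, Inland=205, Loop=327
Highest average = 587 → Bridge.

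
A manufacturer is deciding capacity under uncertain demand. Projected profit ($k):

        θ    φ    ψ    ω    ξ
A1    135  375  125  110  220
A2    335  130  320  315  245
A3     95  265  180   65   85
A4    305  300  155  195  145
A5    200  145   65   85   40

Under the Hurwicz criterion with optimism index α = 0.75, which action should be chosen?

A1: 0.75·375 + 0.25·110 = 308.75
A2: 0.75·335 + 0.25·130 = 283.75
A3: 0.75·265 + 0.25·65 = 215
A4: 0.75·305 + 0.25·145 = 265
A5: 0.75·200 + 0.25·40 = 160
Highest Hurwicz score = 308.75 → A1.

A1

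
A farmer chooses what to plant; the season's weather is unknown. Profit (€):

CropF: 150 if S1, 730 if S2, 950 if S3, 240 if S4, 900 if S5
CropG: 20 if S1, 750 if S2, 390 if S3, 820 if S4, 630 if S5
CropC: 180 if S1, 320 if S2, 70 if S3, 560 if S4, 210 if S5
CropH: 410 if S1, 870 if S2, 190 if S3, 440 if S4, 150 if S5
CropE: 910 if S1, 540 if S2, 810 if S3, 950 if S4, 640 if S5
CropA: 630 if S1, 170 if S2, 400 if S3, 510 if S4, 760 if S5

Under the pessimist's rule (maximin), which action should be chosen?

Row minima: CropF=150, CropG=20, CropC=70, CropH=150, CropE=540, CropA=170
Best worst-case = 540 → CropE.

CropE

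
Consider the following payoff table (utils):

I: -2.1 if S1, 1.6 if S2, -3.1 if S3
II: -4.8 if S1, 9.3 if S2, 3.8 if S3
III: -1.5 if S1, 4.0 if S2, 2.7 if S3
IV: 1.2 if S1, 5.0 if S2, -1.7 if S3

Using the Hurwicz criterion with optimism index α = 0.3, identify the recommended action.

I: 0.3·1.6 + 0.7·(-3.1) = -1.69
II: 0.3·9.3 + 0.7·(-4.8) = -0.57
III: 0.3·4.0 + 0.7·(-1.5) = 0.15
IV: 0.3·5.0 + 0.7·(-1.7) = 0.31
Highest Hurwicz score = 0.31 → IV.

IV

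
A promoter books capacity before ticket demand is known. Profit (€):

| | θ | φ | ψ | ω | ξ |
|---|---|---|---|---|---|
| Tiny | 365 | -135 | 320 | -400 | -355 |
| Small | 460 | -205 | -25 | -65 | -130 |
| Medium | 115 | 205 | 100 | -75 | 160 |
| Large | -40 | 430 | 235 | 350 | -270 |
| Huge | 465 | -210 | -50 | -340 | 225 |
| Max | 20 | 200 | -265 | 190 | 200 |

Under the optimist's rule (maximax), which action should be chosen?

Row maxima: Tiny=365, Small=460, Medium=205, Large=430, Huge=465, Max=200
Best best-case = 465 → Huge.

Huge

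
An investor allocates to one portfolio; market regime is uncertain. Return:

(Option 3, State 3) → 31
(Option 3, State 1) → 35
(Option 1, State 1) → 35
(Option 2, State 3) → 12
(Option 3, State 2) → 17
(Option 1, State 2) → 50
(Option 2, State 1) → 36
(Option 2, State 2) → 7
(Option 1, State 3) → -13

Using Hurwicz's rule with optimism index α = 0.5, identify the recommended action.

Option 1: 0.5·50 + 0.5·(-13) = 18.5
Option 2: 0.5·36 + 0.5·7 = 21.5
Option 3: 0.5·35 + 0.5·17 = 26
Highest Hurwicz score = 26 → Option 3.

Option 3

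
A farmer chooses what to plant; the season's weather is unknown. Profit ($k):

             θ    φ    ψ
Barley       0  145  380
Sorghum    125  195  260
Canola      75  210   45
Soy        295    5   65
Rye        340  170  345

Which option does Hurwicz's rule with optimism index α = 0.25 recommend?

Barley: 0.25·380 + 0.75·0 = 95
Sorghum: 0.25·260 + 0.75·125 = 158.75
Canola: 0.25·210 + 0.75·45 = 86.25
Soy: 0.25·295 + 0.75·5 = 77.5
Rye: 0.25·345 + 0.75·170 = 213.75
Highest Hurwicz score = 213.75 → Rye.

Rye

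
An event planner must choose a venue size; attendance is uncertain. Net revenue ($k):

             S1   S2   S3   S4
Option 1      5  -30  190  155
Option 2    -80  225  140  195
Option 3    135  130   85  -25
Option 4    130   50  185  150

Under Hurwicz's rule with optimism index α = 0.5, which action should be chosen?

Option 1: 0.5·190 + 0.5·(-30) = 80
Option 2: 0.5·225 + 0.5·(-80) = 72.5
Option 3: 0.5·135 + 0.5·(-25) = 55
Option 4: 0.5·185 + 0.5·50 = 117.5
Highest Hurwicz score = 117.5 → Option 4.

Option 4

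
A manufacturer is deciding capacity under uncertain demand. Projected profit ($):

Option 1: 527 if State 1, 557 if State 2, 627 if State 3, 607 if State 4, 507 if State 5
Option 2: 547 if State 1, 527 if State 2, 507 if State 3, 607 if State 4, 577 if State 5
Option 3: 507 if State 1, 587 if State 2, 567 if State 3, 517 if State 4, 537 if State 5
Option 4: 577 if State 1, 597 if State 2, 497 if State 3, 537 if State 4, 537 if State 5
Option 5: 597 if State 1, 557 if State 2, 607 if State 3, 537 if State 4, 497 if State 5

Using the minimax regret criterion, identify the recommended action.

Column bests: State 1=597, State 2=597, State 3=627, State 4=607, State 5=577.
Option 1 regrets: 70, 40, 0, 0, 70 → max 70
Option 2 regrets: 50, 70, 120, 0, 0 → max 120
Option 3 regrets: 90, 10, 60, 90, 40 → max 90
Option 4 regrets: 20, 0, 130, 70, 40 → max 130
Option 5 regrets: 0, 40, 20, 70, 80 → max 80
Smallest max regret = 70 → Option 1.

Option 1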